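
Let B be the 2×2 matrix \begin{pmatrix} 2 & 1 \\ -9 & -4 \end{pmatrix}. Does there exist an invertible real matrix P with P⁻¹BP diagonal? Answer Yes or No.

Characteristic polynomial: p(r) = r^2 + 2r + 1 = (r + 1)^2.
r = -1 has algebraic multiplicity 2; rank(B + 1I) = 1, so geometric multiplicity = 1.
Geometric multiplicity < algebraic multiplicity, so B is not diagonalizable.

No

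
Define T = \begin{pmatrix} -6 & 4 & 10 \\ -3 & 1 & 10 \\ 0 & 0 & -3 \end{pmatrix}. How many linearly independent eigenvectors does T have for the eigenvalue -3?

T + 3I = [[-3, 4, 10], [-3, 4, 10], [0, 0, 0]].
This matrix has rank 1, so its null space has dimension 3 − 1 = 2.

2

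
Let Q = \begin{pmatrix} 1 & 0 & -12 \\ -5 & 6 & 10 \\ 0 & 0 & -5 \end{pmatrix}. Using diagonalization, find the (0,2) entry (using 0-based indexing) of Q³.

Characteristic polynomial: s^3 - 2s^2 - 29s + 30 = (s - 6)(s - 1)(s + 5), so the eigenvalues are -5, 1, 6.
s=-5: eigenvector (2, 0, 1).
s=6: eigenvector (0, 1, 0).
s=1: eigenvector (1, 1, 0).
P = [[2, 0, 1], [0, 1, 1], [1, 0, 0]], D = diag(-5, 6, 1), P⁻¹ = [[0, 0, 1], [-1, 1, 2], [1, 0, -2]].
Q³ = P·diag(-125, 216, 1)·P⁻¹ = [[1, 0, -252], [-215, 216, 430], [0, 0, -125]].
The requested entry is -252.

-252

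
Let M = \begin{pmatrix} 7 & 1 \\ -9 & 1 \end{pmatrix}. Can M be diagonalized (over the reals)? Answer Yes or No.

Characteristic polynomial: p(s) = s^2 - 8s + 16 = (s - 4)^2.
s = 4 has algebraic multiplicity 2; rank(M − 4I) = 1, so geometric multiplicity = 1.
Geometric multiplicity < algebraic multiplicity, so M is not diagonalizable.

No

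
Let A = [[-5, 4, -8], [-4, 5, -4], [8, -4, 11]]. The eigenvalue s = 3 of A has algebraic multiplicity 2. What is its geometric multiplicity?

2

A − 3I = [[-8, 4, -8], [-4, 2, -4], [8, -4, 8]].
This matrix has rank 1, so its null space has dimension 3 − 1 = 2.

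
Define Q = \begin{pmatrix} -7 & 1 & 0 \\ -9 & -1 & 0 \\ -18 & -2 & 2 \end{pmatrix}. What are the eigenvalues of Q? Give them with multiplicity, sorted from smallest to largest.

-4, -4, 2

Characteristic polynomial: p(μ) = μ^3 + 6μ^2 - 32 = (μ - 2)(μ + 4)^2.
Roots (with multiplicity): -4, -4, 2.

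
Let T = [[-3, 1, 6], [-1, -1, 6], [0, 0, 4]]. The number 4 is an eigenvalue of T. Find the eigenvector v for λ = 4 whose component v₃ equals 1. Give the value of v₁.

1

T − 4I = [[-7, 1, 6], [-1, -5, 6], [0, 0, 0]].
Solving (T − 4I)v = 0 gives the eigenspace spanned by (1, 1, 1).
With v₃ = 1, v = (1, 1, 1), so v₁ = 1.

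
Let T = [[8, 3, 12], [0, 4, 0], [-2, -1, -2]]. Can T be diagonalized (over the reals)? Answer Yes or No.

No

Characteristic polynomial: p(λ) = λ^3 - 10λ^2 + 32λ - 32 = (λ - 4)^2(λ - 2).
λ = 4 has algebraic multiplicity 2; rank(T − 4I) = 2, so geometric multiplicity = 1.
Geometric multiplicity < algebraic multiplicity, so T is not diagonalizable.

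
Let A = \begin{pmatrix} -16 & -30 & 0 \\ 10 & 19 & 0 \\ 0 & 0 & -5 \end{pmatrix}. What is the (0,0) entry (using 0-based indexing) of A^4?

-764

Characteristic polynomial: μ^3 + 2μ^2 - 19μ - 20 = (μ - 4)(μ + 1)(μ + 5), so the eigenvalues are -5, -1, 4.
μ=4: eigenvector (3, -2, 0).
μ=-1: eigenvector (2, -1, 0).
μ=-5: eigenvector (0, 0, 1).
P = [[3, 2, 0], [-2, -1, 0], [0, 0, 1]], D = diag(4, -1, -5), P⁻¹ = [[-1, -2, 0], [2, 3, 0], [0, 0, 1]].
A⁴ = P·diag(256, 1, 625)·P⁻¹ = [[-764, -1530, 0], [510, 1021, 0], [0, 0, 625]].
The requested entry is -764.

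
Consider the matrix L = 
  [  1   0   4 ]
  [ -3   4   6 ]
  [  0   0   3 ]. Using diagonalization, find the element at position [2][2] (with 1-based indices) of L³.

64

Characteristic polynomial: t^3 - 8t^2 + 19t - 12 = (t - 4)(t - 3)(t - 1), so the eigenvalues are 1, 3, 4.
t=3: eigenvector (2, 0, 1).
t=4: eigenvector (0, 1, 0).
t=1: eigenvector (1, 1, 0).
P = [[2, 0, 1], [0, 1, 1], [1, 0, 0]], D = diag(3, 4, 1), P⁻¹ = [[0, 0, 1], [-1, 1, 2], [1, 0, -2]].
L³ = P·diag(27, 64, 1)·P⁻¹ = [[1, 0, 52], [-63, 64, 126], [0, 0, 27]].
The requested entry is 64.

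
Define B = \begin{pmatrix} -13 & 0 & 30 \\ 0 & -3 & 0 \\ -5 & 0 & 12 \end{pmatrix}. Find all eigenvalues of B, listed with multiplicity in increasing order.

Characteristic polynomial: p(t) = t^3 + 4t^2 - 3t - 18 = (t - 2)(t + 3)^2.
Roots (with multiplicity): -3, -3, 2.

-3, -3, 2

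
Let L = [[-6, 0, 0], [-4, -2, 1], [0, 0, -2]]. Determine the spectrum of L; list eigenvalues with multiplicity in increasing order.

-6, -2, -2

Characteristic polynomial: p(μ) = μ^3 + 10μ^2 + 28μ + 24 = (μ + 2)^2(μ + 6).
Roots (with multiplicity): -6, -2, -2.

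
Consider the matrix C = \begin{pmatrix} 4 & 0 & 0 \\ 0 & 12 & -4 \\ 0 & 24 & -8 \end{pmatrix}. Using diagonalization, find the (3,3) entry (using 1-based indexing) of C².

-32

Characteristic polynomial: s^3 - 8s^2 + 16s = s(s - 4)^2, so the eigenvalues are 0, 4, 4.
s=4: eigenvector (1, 1, 2).
s=4: eigenvector (1, 0, 0).
s=0: eigenvector (0, 1, 3).
P = [[1, 1, 0], [1, 0, 1], [2, 0, 3]], D = diag(4, 4, 0), P⁻¹ = [[0, 3, -1], [1, -3, 1], [0, -2, 1]].
C² = P·diag(16, 16, 0)·P⁻¹ = [[16, 0, 0], [0, 48, -16], [0, 96, -32]].
The requested entry is -32.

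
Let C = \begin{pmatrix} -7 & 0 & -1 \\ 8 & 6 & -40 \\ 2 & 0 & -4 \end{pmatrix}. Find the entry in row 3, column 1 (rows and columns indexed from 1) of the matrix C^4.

Characteristic polynomial: μ^3 + 5μ^2 - 36μ - 180 = (μ - 6)(μ + 5)(μ + 6), so the eigenvalues are -6, -5, 6.
μ=-5: eigenvector (-1, 8, 2).
μ=6: eigenvector (0, 1, 0).
μ=-6: eigenvector (-1, 4, 1).
P = [[-1, 0, -1], [8, 1, 4], [2, 0, 1]], D = diag(-5, 6, -6), P⁻¹ = [[1, 0, 1], [0, 1, -4], [-2, 0, -1]].
C⁴ = P·diag(625, 1296, 1296)·P⁻¹ = [[1967, 0, 671], [-5368, 1296, -5368], [-1342, 0, -46]].
The requested entry is -1342.

-1342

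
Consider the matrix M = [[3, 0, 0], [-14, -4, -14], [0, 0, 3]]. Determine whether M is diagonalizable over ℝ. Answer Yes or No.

Yes

Characteristic polynomial: p(λ) = λ^3 - 2λ^2 - 15λ + 36 = (λ - 3)^2(λ + 4).
λ = 3 has algebraic multiplicity 2; rank(M − 3I) = 1, so geometric multiplicity = 2.
Every eigenvalue has geometric = algebraic multiplicity, so M is diagonalizable.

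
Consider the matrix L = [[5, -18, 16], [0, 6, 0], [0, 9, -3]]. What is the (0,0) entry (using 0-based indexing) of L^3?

Characteristic polynomial: λ^3 - 8λ^2 - 3λ + 90 = (λ - 6)(λ - 5)(λ + 3), so the eigenvalues are -3, 5, 6.
λ=5: eigenvector (1, 0, 0).
λ=6: eigenvector (-2, 1, 1).
λ=-3: eigenvector (-2, 0, 1).
P = [[1, -2, -2], [0, 1, 0], [0, 1, 1]], D = diag(5, 6, -3), P⁻¹ = [[1, 0, 2], [0, 1, 0], [0, -1, 1]].
L³ = P·diag(125, 216, -27)·P⁻¹ = [[125, -486, 304], [0, 216, 0], [0, 243, -27]].
The requested entry is 125.

125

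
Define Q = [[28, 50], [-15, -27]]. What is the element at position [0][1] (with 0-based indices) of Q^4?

650

Characteristic polynomial: μ^2 - μ - 6 = (μ - 3)(μ + 2), so the eigenvalues are -2, 3.
μ=-2: eigenvector (-5, 3).
μ=3: eigenvector (-2, 1).
P = [[-5, -2], [3, 1]], D = diag(-2, 3), P⁻¹ = [[1, 2], [-3, -5]].
Q⁴ = P·diag(16, 81)·P⁻¹ = [[406, 650], [-195, -309]].
The requested entry is 650.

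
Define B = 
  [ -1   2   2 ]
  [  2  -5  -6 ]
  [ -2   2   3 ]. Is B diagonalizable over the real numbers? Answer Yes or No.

Yes

Characteristic polynomial: p(μ) = μ^3 + 3μ^2 - μ - 3 = (μ - 1)(μ + 1)(μ + 3).
All 3 eigenvalues are distinct, so B is diagonalizable.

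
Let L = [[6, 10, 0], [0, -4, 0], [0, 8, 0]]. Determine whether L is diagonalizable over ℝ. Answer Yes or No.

Characteristic polynomial: p(t) = t^3 - 2t^2 - 24t = t(t - 6)(t + 4).
All 3 eigenvalues are distinct, so L is diagonalizable.

Yes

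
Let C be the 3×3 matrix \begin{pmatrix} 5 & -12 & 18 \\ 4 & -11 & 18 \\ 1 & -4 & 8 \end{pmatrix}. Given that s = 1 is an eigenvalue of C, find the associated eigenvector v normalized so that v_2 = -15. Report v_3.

C − 1I = [[4, -12, 18], [4, -12, 18], [1, -4, 7]].
Solving (C − 1I)v = 0 gives the eigenspace spanned by (-18, -15, -6).
With v_2 = -15, v = (-18, -15, -6), so v_3 = -6.

-6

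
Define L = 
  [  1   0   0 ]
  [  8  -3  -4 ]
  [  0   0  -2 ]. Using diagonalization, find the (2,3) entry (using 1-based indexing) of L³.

-76

Characteristic polynomial: s^3 + 4s^2 + s - 6 = (s - 1)(s + 2)(s + 3), so the eigenvalues are -3, -2, 1.
s=1: eigenvector (1, 2, 0).
s=-3: eigenvector (0, 1, 0).
s=-2: eigenvector (0, -4, 1).
P = [[1, 0, 0], [2, 1, -4], [0, 0, 1]], D = diag(1, -3, -2), P⁻¹ = [[1, 0, 0], [-2, 1, 4], [0, 0, 1]].
L³ = P·diag(1, -27, -8)·P⁻¹ = [[1, 0, 0], [56, -27, -76], [0, 0, -8]].
The requested entry is -76.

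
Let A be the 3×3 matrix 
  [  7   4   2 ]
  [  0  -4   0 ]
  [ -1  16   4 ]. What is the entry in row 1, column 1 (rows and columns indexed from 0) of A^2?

Characteristic polynomial: λ^3 - 7λ^2 - 14λ + 120 = (λ - 6)(λ - 5)(λ + 4), so the eigenvalues are -4, 5, 6.
λ=6: eigenvector (2, 0, -1).
λ=-4: eigenvector (0, 1, -2).
λ=5: eigenvector (-1, 0, 1).
P = [[2, 0, -1], [0, 1, 0], [-1, -2, 1]], D = diag(6, -4, 5), P⁻¹ = [[1, 2, 1], [0, 1, 0], [1, 4, 2]].
A² = P·diag(36, 16, 25)·P⁻¹ = [[47, 44, 22], [0, 16, 0], [-11, -4, 14]].
The requested entry is 16.

16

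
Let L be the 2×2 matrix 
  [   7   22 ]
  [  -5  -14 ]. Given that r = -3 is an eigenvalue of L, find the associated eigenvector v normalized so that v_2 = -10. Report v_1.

22

L + 3I = [[10, 22], [-5, -11]].
Solving (L + 3I)v = 0 gives the eigenspace spanned by (22, -10).
With v_2 = -10, v = (22, -10), so v_1 = 22.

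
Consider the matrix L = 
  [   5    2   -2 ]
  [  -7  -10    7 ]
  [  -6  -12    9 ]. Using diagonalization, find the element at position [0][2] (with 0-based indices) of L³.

Characteristic polynomial: λ^3 - 4λ^2 - 9λ + 36 = (λ - 4)(λ - 3)(λ + 3), so the eigenvalues are -3, 3, 4.
λ=-3: eigenvector (0, 1, 1).
λ=4: eigenvector (2, -1, 0).
λ=3: eigenvector (1, 0, 1).
P = [[0, 2, 1], [1, -1, 0], [1, 0, 1]], D = diag(-3, 4, 3), P⁻¹ = [[1, 2, -1], [1, 1, -1], [-1, -2, 2]].
L³ = P·diag(-27, 64, 27)·P⁻¹ = [[101, 74, -74], [-91, -118, 91], [-54, -108, 81]].
The requested entry is -74.

-74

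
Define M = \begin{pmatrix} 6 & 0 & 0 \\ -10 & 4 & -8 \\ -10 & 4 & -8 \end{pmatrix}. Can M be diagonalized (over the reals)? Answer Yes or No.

Yes

Characteristic polynomial: p(μ) = μ^3 - 2μ^2 - 24μ = μ(μ - 6)(μ + 4).
All 3 eigenvalues are distinct, so M is diagonalizable.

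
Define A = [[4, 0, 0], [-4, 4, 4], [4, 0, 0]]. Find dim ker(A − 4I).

A − 4I = [[0, 0, 0], [-4, 0, 4], [4, 0, -4]].
This matrix has rank 1, so its null space has dimension 3 − 1 = 2.

2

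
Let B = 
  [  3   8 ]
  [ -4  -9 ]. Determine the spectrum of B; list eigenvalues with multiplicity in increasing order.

Characteristic polynomial: p(t) = t^2 + 6t + 5 = (t + 1)(t + 5).
Roots (with multiplicity): -5, -1.

-5, -1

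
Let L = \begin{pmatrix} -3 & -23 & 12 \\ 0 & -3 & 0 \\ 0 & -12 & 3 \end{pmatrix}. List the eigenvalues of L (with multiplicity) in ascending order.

-3, -3, 3

Characteristic polynomial: p(μ) = μ^3 + 3μ^2 - 9μ - 27 = (μ - 3)(μ + 3)^2.
Roots (with multiplicity): -3, -3, 3.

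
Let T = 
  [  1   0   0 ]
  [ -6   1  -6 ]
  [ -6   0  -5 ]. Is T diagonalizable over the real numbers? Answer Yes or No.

Characteristic polynomial: p(r) = r^3 + 3r^2 - 9r + 5 = (r - 1)^2(r + 5).
r = 1 has algebraic multiplicity 2; rank(T − 1I) = 1, so geometric multiplicity = 2.
Every eigenvalue has geometric = algebraic multiplicity, so T is diagonalizable.

Yes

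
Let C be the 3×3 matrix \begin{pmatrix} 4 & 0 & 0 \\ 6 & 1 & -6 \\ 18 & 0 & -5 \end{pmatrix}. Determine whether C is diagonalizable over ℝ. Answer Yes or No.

Characteristic polynomial: p(t) = t^3 - 21t + 20 = (t - 4)(t - 1)(t + 5).
All 3 eigenvalues are distinct, so C is diagonalizable.

Yes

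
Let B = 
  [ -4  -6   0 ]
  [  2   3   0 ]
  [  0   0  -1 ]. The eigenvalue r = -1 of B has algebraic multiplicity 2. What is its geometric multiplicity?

2

B + 1I = [[-3, -6, 0], [2, 4, 0], [0, 0, 0]].
This matrix has rank 1, so its null space has dimension 3 − 1 = 2.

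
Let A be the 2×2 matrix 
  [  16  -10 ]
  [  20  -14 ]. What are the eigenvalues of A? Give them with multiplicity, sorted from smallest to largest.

Characteristic polynomial: p(μ) = μ^2 - 2μ - 24 = (μ - 6)(μ + 4).
Roots (with multiplicity): -4, 6.

-4, 6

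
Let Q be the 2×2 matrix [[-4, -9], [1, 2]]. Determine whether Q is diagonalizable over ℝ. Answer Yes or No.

No

Characteristic polynomial: p(r) = r^2 + 2r + 1 = (r + 1)^2.
r = -1 has algebraic multiplicity 2; rank(Q + 1I) = 1, so geometric multiplicity = 1.
Geometric multiplicity < algebraic multiplicity, so Q is not diagonalizable.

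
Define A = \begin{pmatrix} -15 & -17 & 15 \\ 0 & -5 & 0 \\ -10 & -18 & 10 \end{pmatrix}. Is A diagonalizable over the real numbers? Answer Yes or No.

No

Characteristic polynomial: p(t) = t^3 + 10t^2 + 25t = t(t + 5)^2.
t = -5 has algebraic multiplicity 2; rank(A + 5I) = 2, so geometric multiplicity = 1.
Geometric multiplicity < algebraic multiplicity, so A is not diagonalizable.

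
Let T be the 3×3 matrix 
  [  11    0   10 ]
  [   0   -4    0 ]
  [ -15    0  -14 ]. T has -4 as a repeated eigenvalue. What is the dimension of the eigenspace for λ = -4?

T + 4I = [[15, 0, 10], [0, 0, 0], [-15, 0, -10]].
This matrix has rank 1, so its null space has dimension 3 − 1 = 2.

2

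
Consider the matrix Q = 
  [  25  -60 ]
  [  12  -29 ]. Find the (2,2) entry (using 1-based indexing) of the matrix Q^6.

78121

Characteristic polynomial: t^2 + 4t - 5 = (t - 1)(t + 5), so the eigenvalues are -5, 1.
t=1: eigenvector (5, 2).
t=-5: eigenvector (2, 1).
P = [[5, 2], [2, 1]], D = diag(1, -5), P⁻¹ = [[1, -2], [-2, 5]].
Q⁶ = P·diag(1, 15625)·P⁻¹ = [[-62495, 156240], [-31248, 78121]].
The requested entry is 78121.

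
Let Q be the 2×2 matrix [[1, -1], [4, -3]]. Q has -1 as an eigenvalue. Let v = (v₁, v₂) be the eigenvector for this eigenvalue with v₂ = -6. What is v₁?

Q + 1I = [[2, -1], [4, -2]].
Solving (Q + 1I)v = 0 gives the eigenspace spanned by (-3, -6).
With v₂ = -6, v = (-3, -6), so v₁ = -3.

-3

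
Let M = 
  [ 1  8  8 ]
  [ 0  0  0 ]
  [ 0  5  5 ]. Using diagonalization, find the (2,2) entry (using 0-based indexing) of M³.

Characteristic polynomial: μ^3 - 6μ^2 + 5μ = μ(μ - 5)(μ - 1), so the eigenvalues are 0, 1, 5.
μ=1: eigenvector (1, 0, 0).
μ=0: eigenvector (0, 1, -1).
μ=5: eigenvector (2, 0, 1).
P = [[1, 0, 2], [0, 1, 0], [0, -1, 1]], D = diag(1, 0, 5), P⁻¹ = [[1, -2, -2], [0, 1, 0], [0, 1, 1]].
M³ = P·diag(1, 0, 125)·P⁻¹ = [[1, 248, 248], [0, 0, 0], [0, 125, 125]].
The requested entry is 125.

125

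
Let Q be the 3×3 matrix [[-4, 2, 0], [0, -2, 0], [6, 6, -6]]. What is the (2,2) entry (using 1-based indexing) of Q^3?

-8

Characteristic polynomial: t^3 + 12t^2 + 44t + 48 = (t + 2)(t + 4)(t + 6), so the eigenvalues are -6, -4, -2.
t=-4: eigenvector (1, 0, 3).
t=-2: eigenvector (1, 1, 3).
t=-6: eigenvector (0, 0, 1).
P = [[1, 1, 0], [0, 1, 0], [3, 3, 1]], D = diag(-4, -2, -6), P⁻¹ = [[1, -1, 0], [0, 1, 0], [-3, 0, 1]].
Q³ = P·diag(-64, -8, -216)·P⁻¹ = [[-64, 56, 0], [0, -8, 0], [456, 168, -216]].
The requested entry is -8.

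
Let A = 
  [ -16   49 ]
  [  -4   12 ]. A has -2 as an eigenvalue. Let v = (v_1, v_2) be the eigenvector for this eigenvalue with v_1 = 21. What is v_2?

A + 2I = [[-14, 49], [-4, 14]].
Solving (A + 2I)v = 0 gives the eigenspace spanned by (21, 6).
With v_1 = 21, v = (21, 6), so v_2 = 6.

6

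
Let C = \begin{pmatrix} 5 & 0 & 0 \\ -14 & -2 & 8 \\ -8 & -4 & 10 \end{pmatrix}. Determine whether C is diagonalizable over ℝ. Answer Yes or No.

Yes

Characteristic polynomial: p(s) = s^3 - 13s^2 + 52s - 60 = (s - 6)(s - 5)(s - 2).
All 3 eigenvalues are distinct, so C is diagonalizable.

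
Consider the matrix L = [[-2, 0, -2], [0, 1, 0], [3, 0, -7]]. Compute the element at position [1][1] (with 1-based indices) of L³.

Characteristic polynomial: r^3 + 8r^2 + 11r - 20 = (r - 1)(r + 4)(r + 5), so the eigenvalues are -5, -4, 1.
r=-5: eigenvector (2, 0, 3).
r=1: eigenvector (0, 1, 0).
r=-4: eigenvector (1, 0, 1).
P = [[2, 0, 1], [0, 1, 0], [3, 0, 1]], D = diag(-5, 1, -4), P⁻¹ = [[-1, 0, 1], [0, 1, 0], [3, 0, -2]].
L³ = P·diag(-125, 1, -64)·P⁻¹ = [[58, 0, -122], [0, 1, 0], [183, 0, -247]].
The requested entry is 58.

58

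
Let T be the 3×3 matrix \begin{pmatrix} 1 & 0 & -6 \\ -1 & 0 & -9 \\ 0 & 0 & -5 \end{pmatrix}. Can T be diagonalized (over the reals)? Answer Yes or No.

Yes

Characteristic polynomial: p(s) = s^3 + 4s^2 - 5s = s(s - 1)(s + 5).
All 3 eigenvalues are distinct, so T is diagonalizable.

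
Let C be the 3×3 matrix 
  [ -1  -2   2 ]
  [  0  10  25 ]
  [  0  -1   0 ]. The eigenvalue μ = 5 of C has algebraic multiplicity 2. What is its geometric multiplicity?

1

C − 5I = [[-6, -2, 2], [0, 5, 25], [0, -1, -5]].
This matrix has rank 2, so its null space has dimension 3 − 2 = 1.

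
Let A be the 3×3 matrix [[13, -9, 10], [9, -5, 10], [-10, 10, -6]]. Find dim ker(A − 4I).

A − 4I = [[9, -9, 10], [9, -9, 10], [-10, 10, -10]].
This matrix has rank 2, so its null space has dimension 3 − 2 = 1.

1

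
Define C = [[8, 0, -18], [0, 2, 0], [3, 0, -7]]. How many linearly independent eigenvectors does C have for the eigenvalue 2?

2

C − 2I = [[6, 0, -18], [0, 0, 0], [3, 0, -9]].
This matrix has rank 1, so its null space has dimension 3 − 1 = 2.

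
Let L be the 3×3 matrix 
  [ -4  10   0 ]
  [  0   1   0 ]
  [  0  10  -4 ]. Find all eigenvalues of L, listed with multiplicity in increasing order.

-4, -4, 1

Characteristic polynomial: p(λ) = λ^3 + 7λ^2 + 8λ - 16 = (λ - 1)(λ + 4)^2.
Roots (with multiplicity): -4, -4, 1.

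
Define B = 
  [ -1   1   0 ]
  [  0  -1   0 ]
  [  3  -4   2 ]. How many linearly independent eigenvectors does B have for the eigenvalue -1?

B + 1I = [[0, 1, 0], [0, 0, 0], [3, -4, 3]].
This matrix has rank 2, so its null space has dimension 3 − 2 = 1.

1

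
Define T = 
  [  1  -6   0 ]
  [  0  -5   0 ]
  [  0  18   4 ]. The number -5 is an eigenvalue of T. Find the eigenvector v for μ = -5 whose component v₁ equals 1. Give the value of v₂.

T + 5I = [[6, -6, 0], [0, 0, 0], [0, 18, 9]].
Solving (T + 5I)v = 0 gives the eigenspace spanned by (1, 1, -2).
With v₁ = 1, v = (1, 1, -2), so v₂ = 1.

1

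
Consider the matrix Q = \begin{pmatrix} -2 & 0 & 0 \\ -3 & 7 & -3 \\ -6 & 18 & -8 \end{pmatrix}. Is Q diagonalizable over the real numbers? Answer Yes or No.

Yes

Characteristic polynomial: p(r) = r^3 + 3r^2 - 4 = (r - 1)(r + 2)^2.
r = -2 has algebraic multiplicity 2; rank(Q + 2I) = 1, so geometric multiplicity = 2.
Every eigenvalue has geometric = algebraic multiplicity, so Q is diagonalizable.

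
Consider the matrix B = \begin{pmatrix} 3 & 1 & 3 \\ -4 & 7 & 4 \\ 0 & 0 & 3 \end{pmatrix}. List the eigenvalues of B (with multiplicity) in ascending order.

3, 5, 5

Characteristic polynomial: p(t) = t^3 - 13t^2 + 55t - 75 = (t - 5)^2(t - 3).
Roots (with multiplicity): 3, 5, 5.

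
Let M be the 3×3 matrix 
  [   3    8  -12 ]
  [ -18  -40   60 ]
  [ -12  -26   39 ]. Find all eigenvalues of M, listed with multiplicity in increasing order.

Characteristic polynomial: p(s) = s^3 - 2s^2 - 3s = s(s - 3)(s + 1).
Roots (with multiplicity): -1, 0, 3.

-1, 0, 3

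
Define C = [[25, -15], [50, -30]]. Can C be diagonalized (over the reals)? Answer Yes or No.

Characteristic polynomial: p(r) = r^2 + 5r = r(r + 5).
All 2 eigenvalues are distinct, so C is diagonalizable.

Yes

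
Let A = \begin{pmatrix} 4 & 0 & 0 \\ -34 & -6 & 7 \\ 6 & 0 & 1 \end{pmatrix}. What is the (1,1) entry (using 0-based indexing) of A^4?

Characteristic polynomial: s^3 + s^2 - 26s + 24 = (s - 4)(s - 1)(s + 6), so the eigenvalues are -6, 1, 4.
s=4: eigenvector (1, -2, 2).
s=-6: eigenvector (0, 1, 0).
s=1: eigenvector (0, 1, 1).
P = [[1, 0, 0], [-2, 1, 1], [2, 0, 1]], D = diag(4, -6, 1), P⁻¹ = [[1, 0, 0], [4, 1, -1], [-2, 0, 1]].
A⁴ = P·diag(256, 1296, 1)·P⁻¹ = [[256, 0, 0], [4670, 1296, -1295], [510, 0, 1]].
The requested entry is 1296.

1296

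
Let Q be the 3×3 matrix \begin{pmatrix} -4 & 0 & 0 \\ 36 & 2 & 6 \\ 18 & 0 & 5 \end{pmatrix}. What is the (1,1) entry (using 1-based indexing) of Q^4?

256

Characteristic polynomial: s^3 - 3s^2 - 18s + 40 = (s - 5)(s - 2)(s + 4), so the eigenvalues are -4, 2, 5.
s=-4: eigenvector (1, -4, -2).
s=5: eigenvector (0, 2, 1).
s=2: eigenvector (0, 1, 0).
P = [[1, 0, 0], [-4, 2, 1], [-2, 1, 0]], D = diag(-4, 5, 2), P⁻¹ = [[1, 0, 0], [2, 0, 1], [0, 1, -2]].
Q⁴ = P·diag(256, 625, 16)·P⁻¹ = [[256, 0, 0], [1476, 16, 1218], [738, 0, 625]].
The requested entry is 256.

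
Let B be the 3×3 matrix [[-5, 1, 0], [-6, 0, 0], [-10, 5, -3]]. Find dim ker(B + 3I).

2

B + 3I = [[-2, 1, 0], [-6, 3, 0], [-10, 5, 0]].
This matrix has rank 1, so its null space has dimension 3 − 1 = 2.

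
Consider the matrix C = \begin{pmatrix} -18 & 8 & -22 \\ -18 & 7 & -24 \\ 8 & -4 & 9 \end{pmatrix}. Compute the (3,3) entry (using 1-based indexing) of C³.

Characteristic polynomial: λ^3 + 2λ^2 - λ - 2 = (λ - 1)(λ + 1)(λ + 2), so the eigenvalues are -2, -1, 1.
λ=-2: eigenvector (1, 2, 0).
λ=-1: eigenvector (-4, -3, 2).
λ=1: eigenvector (-2, -2, 1).
P = [[1, -4, -2], [2, -3, -2], [0, 2, 1]], D = diag(-2, -1, 1), P⁻¹ = [[1, 0, 2], [-2, 1, -2], [4, -2, 5]].
C³ = P·diag(-8, -1, 1)·P⁻¹ = [[-24, 8, -34], [-30, 7, -48], [8, -4, 9]].
The requested entry is 9.

9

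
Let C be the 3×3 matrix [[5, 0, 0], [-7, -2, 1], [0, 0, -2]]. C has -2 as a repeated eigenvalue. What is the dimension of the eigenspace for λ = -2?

1

C + 2I = [[7, 0, 0], [-7, 0, 1], [0, 0, 0]].
This matrix has rank 2, so its null space has dimension 3 − 2 = 1.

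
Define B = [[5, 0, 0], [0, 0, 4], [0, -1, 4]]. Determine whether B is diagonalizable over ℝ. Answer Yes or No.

No

Characteristic polynomial: p(μ) = μ^3 - 9μ^2 + 24μ - 20 = (μ - 5)(μ - 2)^2.
μ = 2 has algebraic multiplicity 2; rank(B − 2I) = 2, so geometric multiplicity = 1.
Geometric multiplicity < algebraic multiplicity, so B is not diagonalizable.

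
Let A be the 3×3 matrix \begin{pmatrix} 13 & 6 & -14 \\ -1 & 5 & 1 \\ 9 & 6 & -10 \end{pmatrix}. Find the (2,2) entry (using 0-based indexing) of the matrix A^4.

-140

Characteristic polynomial: t^3 - 8t^2 + 11t + 20 = (t - 5)(t - 4)(t + 1), so the eigenvalues are -1, 4, 5.
t=5: eigenvector (1, 1, 1).
t=4: eigenvector (4, 1, 3).
t=-1: eigenvector (1, 0, 1).
P = [[1, 4, 1], [1, 1, 0], [1, 3, 1]], D = diag(5, 4, -1), P⁻¹ = [[-1, 1, 1], [1, 0, -1], [-2, -1, 3]].
A⁴ = P·diag(625, 256, 1)·P⁻¹ = [[397, 624, -396], [-369, 625, 369], [141, 624, -140]].
The requested entry is -140.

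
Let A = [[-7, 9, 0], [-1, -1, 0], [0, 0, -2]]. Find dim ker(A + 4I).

1

A + 4I = [[-3, 9, 0], [-1, 3, 0], [0, 0, 2]].
This matrix has rank 2, so its null space has dimension 3 − 2 = 1.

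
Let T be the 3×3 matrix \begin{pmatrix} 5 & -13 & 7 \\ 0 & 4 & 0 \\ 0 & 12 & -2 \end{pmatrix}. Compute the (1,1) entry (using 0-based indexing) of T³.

64

Characteristic polynomial: s^3 - 7s^2 + 2s + 40 = (s - 5)(s - 4)(s + 2), so the eigenvalues are -2, 4, 5.
s=5: eigenvector (1, 0, 0).
s=4: eigenvector (-1, 1, 2).
s=-2: eigenvector (-1, 0, 1).
P = [[1, -1, -1], [0, 1, 0], [0, 2, 1]], D = diag(5, 4, -2), P⁻¹ = [[1, -1, 1], [0, 1, 0], [0, -2, 1]].
T³ = P·diag(125, 64, -8)·P⁻¹ = [[125, -205, 133], [0, 64, 0], [0, 144, -8]].
The requested entry is 64.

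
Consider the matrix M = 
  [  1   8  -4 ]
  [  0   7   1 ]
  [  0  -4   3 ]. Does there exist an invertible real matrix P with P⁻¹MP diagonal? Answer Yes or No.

Characteristic polynomial: p(μ) = μ^3 - 11μ^2 + 35μ - 25 = (μ - 5)^2(μ - 1).
μ = 5 has algebraic multiplicity 2; rank(M − 5I) = 2, so geometric multiplicity = 1.
Geometric multiplicity < algebraic multiplicity, so M is not diagonalizable.

No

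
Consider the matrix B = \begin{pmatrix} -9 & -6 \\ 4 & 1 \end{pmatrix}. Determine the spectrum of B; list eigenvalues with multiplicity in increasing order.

Characteristic polynomial: p(λ) = λ^2 + 8λ + 15 = (λ + 3)(λ + 5).
Roots (with multiplicity): -5, -3.

-5, -3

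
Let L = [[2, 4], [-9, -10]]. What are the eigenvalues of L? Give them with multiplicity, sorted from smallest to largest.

Characteristic polynomial: p(t) = t^2 + 8t + 16 = (t + 4)^2.
Roots (with multiplicity): -4, -4.

-4, -4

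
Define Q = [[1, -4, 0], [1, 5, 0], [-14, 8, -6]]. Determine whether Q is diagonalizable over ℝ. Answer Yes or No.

Characteristic polynomial: p(s) = s^3 - 27s + 54 = (s - 3)^2(s + 6).
s = 3 has algebraic multiplicity 2; rank(Q − 3I) = 2, so geometric multiplicity = 1.
Geometric multiplicity < algebraic multiplicity, so Q is not diagonalizable.

No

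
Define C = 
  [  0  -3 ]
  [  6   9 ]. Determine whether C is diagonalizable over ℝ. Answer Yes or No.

Characteristic polynomial: p(s) = s^2 - 9s + 18 = (s - 6)(s - 3).
All 2 eigenvalues are distinct, so C is diagonalizable.

Yes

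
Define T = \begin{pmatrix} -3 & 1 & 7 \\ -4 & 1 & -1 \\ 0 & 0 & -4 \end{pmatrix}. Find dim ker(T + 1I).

1

T + 1I = [[-2, 1, 7], [-4, 2, -1], [0, 0, -3]].
This matrix has rank 2, so its null space has dimension 3 − 2 = 1.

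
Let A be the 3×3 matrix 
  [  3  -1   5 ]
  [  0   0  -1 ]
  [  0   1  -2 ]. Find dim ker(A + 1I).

A + 1I = [[4, -1, 5], [0, 1, -1], [0, 1, -1]].
This matrix has rank 2, so its null space has dimension 3 − 2 = 1.

1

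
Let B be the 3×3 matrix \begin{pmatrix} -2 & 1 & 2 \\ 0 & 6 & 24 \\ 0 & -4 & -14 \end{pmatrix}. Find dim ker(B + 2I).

B + 2I = [[0, 1, 2], [0, 8, 24], [0, -4, -12]].
This matrix has rank 2, so its null space has dimension 3 − 2 = 1.

1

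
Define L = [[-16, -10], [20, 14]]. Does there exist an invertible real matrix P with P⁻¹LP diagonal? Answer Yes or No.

Characteristic polynomial: p(t) = t^2 + 2t - 24 = (t - 4)(t + 6).
All 2 eigenvalues are distinct, so L is diagonalizable.

Yes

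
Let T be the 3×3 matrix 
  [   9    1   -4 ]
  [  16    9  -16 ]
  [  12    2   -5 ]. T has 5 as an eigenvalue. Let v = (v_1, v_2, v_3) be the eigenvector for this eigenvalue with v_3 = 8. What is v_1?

T − 5I = [[4, 1, -4], [16, 4, -16], [12, 2, -10]].
Solving (T − 5I)v = 0 gives the eigenspace spanned by (4, 16, 8).
With v_3 = 8, v = (4, 16, 8), so v_1 = 4.

4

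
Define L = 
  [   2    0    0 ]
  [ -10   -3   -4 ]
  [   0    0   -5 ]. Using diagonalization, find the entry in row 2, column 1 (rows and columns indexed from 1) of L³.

Characteristic polynomial: s^3 + 6s^2 - s - 30 = (s - 2)(s + 3)(s + 5), so the eigenvalues are -5, -3, 2.
s=2: eigenvector (1, -2, 0).
s=-3: eigenvector (0, 1, 0).
s=-5: eigenvector (0, 2, 1).
P = [[1, 0, 0], [-2, 1, 2], [0, 0, 1]], D = diag(2, -3, -5), P⁻¹ = [[1, 0, 0], [2, 1, -2], [0, 0, 1]].
L³ = P·diag(8, -27, -125)·P⁻¹ = [[8, 0, 0], [-70, -27, -196], [0, 0, -125]].
The requested entry is -70.

-70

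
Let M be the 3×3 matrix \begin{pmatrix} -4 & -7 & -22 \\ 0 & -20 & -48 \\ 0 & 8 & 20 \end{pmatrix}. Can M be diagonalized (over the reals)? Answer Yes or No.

No

Characteristic polynomial: p(s) = s^3 + 4s^2 - 16s - 64 = (s - 4)(s + 4)^2.
s = -4 has algebraic multiplicity 2; rank(M + 4I) = 2, so geometric multiplicity = 1.
Geometric multiplicity < algebraic multiplicity, so M is not diagonalizable.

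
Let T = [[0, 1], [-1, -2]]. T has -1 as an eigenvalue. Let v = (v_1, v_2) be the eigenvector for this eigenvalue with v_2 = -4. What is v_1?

4

T + 1I = [[1, 1], [-1, -1]].
Solving (T + 1I)v = 0 gives the eigenspace spanned by (4, -4).
With v_2 = -4, v = (4, -4), so v_1 = 4.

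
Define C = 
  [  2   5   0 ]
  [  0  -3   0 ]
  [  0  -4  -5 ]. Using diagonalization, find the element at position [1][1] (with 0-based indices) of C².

Characteristic polynomial: λ^3 + 6λ^2 - λ - 30 = (λ - 2)(λ + 3)(λ + 5), so the eigenvalues are -5, -3, 2.
λ=2: eigenvector (1, 0, 0).
λ=-5: eigenvector (0, 0, 1).
λ=-3: eigenvector (-1, 1, -2).
P = [[1, 0, -1], [0, 0, 1], [0, 1, -2]], D = diag(2, -5, -3), P⁻¹ = [[1, 1, 0], [0, 2, 1], [0, 1, 0]].
C² = P·diag(4, 25, 9)·P⁻¹ = [[4, -5, 0], [0, 9, 0], [0, 32, 25]].
The requested entry is 9.

9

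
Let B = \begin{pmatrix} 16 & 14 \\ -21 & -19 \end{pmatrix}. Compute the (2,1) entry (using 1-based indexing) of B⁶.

46683

Characteristic polynomial: t^2 + 3t - 10 = (t - 2)(t + 5), so the eigenvalues are -5, 2.
t=-5: eigenvector (-2, 3).
t=2: eigenvector (-1, 1).
P = [[-2, -1], [3, 1]], D = diag(-5, 2), P⁻¹ = [[1, 1], [-3, -2]].
B⁶ = P·diag(15625, 64)·P⁻¹ = [[-31058, -31122], [46683, 46747]].
The requested entry is 46683.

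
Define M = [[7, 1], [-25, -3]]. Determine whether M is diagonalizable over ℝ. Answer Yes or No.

No

Characteristic polynomial: p(t) = t^2 - 4t + 4 = (t - 2)^2.
t = 2 has algebraic multiplicity 2; rank(M − 2I) = 1, so geometric multiplicity = 1.
Geometric multiplicity < algebraic multiplicity, so M is not diagonalizable.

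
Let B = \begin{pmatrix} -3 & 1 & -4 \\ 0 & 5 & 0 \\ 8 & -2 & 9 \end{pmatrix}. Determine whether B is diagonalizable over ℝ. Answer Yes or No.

No

Characteristic polynomial: p(r) = r^3 - 11r^2 + 35r - 25 = (r - 5)^2(r - 1).
r = 5 has algebraic multiplicity 2; rank(B − 5I) = 2, so geometric multiplicity = 1.
Geometric multiplicity < algebraic multiplicity, so B is not diagonalizable.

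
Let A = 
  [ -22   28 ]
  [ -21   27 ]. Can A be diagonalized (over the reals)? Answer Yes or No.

Yes

Characteristic polynomial: p(t) = t^2 - 5t - 6 = (t - 6)(t + 1).
All 2 eigenvalues are distinct, so A is diagonalizable.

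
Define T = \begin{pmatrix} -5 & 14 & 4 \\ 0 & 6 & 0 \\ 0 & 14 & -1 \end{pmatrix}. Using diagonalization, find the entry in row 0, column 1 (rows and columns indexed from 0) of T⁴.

Characteristic polynomial: λ^3 - 31λ - 30 = (λ - 6)(λ + 1)(λ + 5), so the eigenvalues are -5, -1, 6.
λ=-5: eigenvector (1, 0, 0).
λ=-1: eigenvector (1, 0, 1).
λ=6: eigenvector (2, 1, 2).
P = [[1, 1, 2], [0, 0, 1], [0, 1, 2]], D = diag(-5, -1, 6), P⁻¹ = [[1, 0, -1], [0, -2, 1], [0, 1, 0]].
T⁴ = P·diag(625, 1, 1296)·P⁻¹ = [[625, 2590, -624], [0, 1296, 0], [0, 2590, 1]].
The requested entry is 2590.

2590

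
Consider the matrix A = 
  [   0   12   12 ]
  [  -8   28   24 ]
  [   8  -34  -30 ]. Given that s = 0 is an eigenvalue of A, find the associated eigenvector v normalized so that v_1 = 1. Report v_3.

A = [[0, 12, 12], [-8, 28, 24], [8, -34, -30]].
Solving (A)v = 0 gives the eigenspace spanned by (1, 2, -2).
With v_1 = 1, v = (1, 2, -2), so v_3 = -2.

-2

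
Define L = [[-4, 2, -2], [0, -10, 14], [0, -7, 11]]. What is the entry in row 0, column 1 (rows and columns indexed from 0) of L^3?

Characteristic polynomial: t^3 + 3t^2 - 16t - 48 = (t - 4)(t + 3)(t + 4), so the eigenvalues are -4, -3, 4.
t=-4: eigenvector (1, 0, 0).
t=4: eigenvector (0, -1, -1).
t=-3: eigenvector (2, 2, 1).
P = [[1, 0, 2], [0, -1, 2], [0, -1, 1]], D = diag(-4, 4, -3), P⁻¹ = [[1, -2, 2], [0, 1, -2], [0, 1, -1]].
L³ = P·diag(-64, 64, -27)·P⁻¹ = [[-64, 74, -74], [0, -118, 182], [0, -91, 155]].
The requested entry is 74.

74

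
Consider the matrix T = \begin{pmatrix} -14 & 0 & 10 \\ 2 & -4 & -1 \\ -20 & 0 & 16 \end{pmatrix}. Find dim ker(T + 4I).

1

T + 4I = [[-10, 0, 10], [2, 0, -1], [-20, 0, 20]].
This matrix has rank 2, so its null space has dimension 3 − 2 = 1.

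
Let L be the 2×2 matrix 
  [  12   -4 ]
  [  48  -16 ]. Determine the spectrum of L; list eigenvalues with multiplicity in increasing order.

-4, 0

Characteristic polynomial: p(s) = s^2 + 4s = s(s + 4).
Roots (with multiplicity): -4, 0.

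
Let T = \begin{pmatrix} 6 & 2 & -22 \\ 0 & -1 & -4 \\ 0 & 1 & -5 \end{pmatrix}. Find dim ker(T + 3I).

T + 3I = [[9, 2, -22], [0, 2, -4], [0, 1, -2]].
This matrix has rank 2, so its null space has dimension 3 − 2 = 1.

1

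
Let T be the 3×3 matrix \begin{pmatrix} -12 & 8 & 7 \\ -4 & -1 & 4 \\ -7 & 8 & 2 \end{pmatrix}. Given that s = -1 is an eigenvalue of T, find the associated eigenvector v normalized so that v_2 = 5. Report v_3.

10

T + 1I = [[-11, 8, 7], [-4, 0, 4], [-7, 8, 3]].
Solving (T + 1I)v = 0 gives the eigenspace spanned by (10, 5, 10).
With v_2 = 5, v = (10, 5, 10), so v_3 = 10.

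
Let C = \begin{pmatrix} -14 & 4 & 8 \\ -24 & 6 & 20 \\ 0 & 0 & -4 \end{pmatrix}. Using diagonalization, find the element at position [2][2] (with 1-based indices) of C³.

Characteristic polynomial: μ^3 + 12μ^2 + 44μ + 48 = (μ + 2)(μ + 4)(μ + 6), so the eigenvalues are -6, -4, -2.
μ=-2: eigenvector (1, 3, 0).
μ=-6: eigenvector (1, 2, 0).
μ=-4: eigenvector (0, -2, 1).
P = [[1, 1, 0], [3, 2, -2], [0, 0, 1]], D = diag(-2, -6, -4), P⁻¹ = [[-2, 1, 2], [3, -1, -2], [0, 0, 1]].
C³ = P·diag(-8, -216, -64)·P⁻¹ = [[-632, 208, 416], [-1248, 408, 944], [0, 0, -64]].
The requested entry is 408.

408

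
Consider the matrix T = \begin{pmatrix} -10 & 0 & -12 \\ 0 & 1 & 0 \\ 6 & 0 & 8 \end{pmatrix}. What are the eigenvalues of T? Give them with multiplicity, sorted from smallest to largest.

Characteristic polynomial: p(μ) = μ^3 + μ^2 - 10μ + 8 = (μ - 2)(μ - 1)(μ + 4).
Roots (with multiplicity): -4, 1, 2.

-4, 1, 2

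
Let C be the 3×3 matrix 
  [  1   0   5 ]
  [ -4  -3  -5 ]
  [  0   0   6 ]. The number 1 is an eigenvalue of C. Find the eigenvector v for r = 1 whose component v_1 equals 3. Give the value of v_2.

-3

C − 1I = [[0, 0, 5], [-4, -4, -5], [0, 0, 5]].
Solving (C − 1I)v = 0 gives the eigenspace spanned by (3, -3, 0).
With v_1 = 3, v = (3, -3, 0), so v_2 = -3.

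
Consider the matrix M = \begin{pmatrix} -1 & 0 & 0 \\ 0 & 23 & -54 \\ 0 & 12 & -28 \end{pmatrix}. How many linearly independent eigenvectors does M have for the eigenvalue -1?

2

M + 1I = [[0, 0, 0], [0, 24, -54], [0, 12, -27]].
This matrix has rank 1, so its null space has dimension 3 − 1 = 2.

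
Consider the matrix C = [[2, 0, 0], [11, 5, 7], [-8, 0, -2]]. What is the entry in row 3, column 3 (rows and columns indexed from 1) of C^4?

Characteristic polynomial: t^3 - 5t^2 - 4t + 20 = (t - 5)(t - 2)(t + 2), so the eigenvalues are -2, 2, 5.
t=-2: eigenvector (0, -1, 1).
t=5: eigenvector (0, 1, 0).
t=2: eigenvector (1, 1, -2).
P = [[0, 0, 1], [-1, 1, 1], [1, 0, -2]], D = diag(-2, 5, 2), P⁻¹ = [[2, 0, 1], [1, 1, 1], [1, 0, 0]].
C⁴ = P·diag(16, 625, 16)·P⁻¹ = [[16, 0, 0], [609, 625, 609], [0, 0, 16]].
The requested entry is 16.

16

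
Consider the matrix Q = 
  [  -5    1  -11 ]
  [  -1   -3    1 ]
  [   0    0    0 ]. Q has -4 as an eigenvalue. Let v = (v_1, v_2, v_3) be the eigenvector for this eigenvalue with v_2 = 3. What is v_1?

3

Q + 4I = [[-1, 1, -11], [-1, 1, 1], [0, 0, 4]].
Solving (Q + 4I)v = 0 gives the eigenspace spanned by (3, 3, 0).
With v_2 = 3, v = (3, 3, 0), so v_1 = 3.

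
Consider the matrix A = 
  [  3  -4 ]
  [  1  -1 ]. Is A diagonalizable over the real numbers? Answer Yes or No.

No

Characteristic polynomial: p(t) = t^2 - 2t + 1 = (t - 1)^2.
t = 1 has algebraic multiplicity 2; rank(A − 1I) = 1, so geometric multiplicity = 1.
Geometric multiplicity < algebraic multiplicity, so A is not diagonalizable.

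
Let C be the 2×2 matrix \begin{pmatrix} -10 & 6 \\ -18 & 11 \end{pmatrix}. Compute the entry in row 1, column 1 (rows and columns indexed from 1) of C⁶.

Characteristic polynomial: t^2 - t - 2 = (t - 2)(t + 1), so the eigenvalues are -1, 2.
t=2: eigenvector (1, 2).
t=-1: eigenvector (-2, -3).
P = [[1, -2], [2, -3]], D = diag(2, -1), P⁻¹ = [[-3, 2], [-2, 1]].
C⁶ = P·diag(64, 1)·P⁻¹ = [[-188, 126], [-378, 253]].
The requested entry is -188.

-188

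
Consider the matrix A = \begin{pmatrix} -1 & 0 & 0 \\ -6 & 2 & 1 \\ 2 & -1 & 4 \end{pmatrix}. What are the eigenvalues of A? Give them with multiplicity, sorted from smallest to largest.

Characteristic polynomial: p(t) = t^3 - 5t^2 + 3t + 9 = (t - 3)^2(t + 1).
Roots (with multiplicity): -1, 3, 3.

-1, 3, 3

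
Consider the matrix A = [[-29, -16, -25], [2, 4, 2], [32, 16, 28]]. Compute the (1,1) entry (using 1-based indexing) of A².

Characteristic polynomial: μ^3 - 3μ^2 - 16μ + 48 = (μ - 4)(μ - 3)(μ + 4), so the eigenvalues are -4, 3, 4.
μ=3: eigenvector (1, -2, 0).
μ=4: eigenvector (-2, 1, 2).
μ=-4: eigenvector (-1, 0, 1).
P = [[1, -2, -1], [-2, 1, 0], [0, 2, 1]], D = diag(3, 4, -4), P⁻¹ = [[1, 0, 1], [2, 1, 2], [-4, -2, -3]].
A² = P·diag(9, 16, 16)·P⁻¹ = [[9, 0, -7], [14, 16, 14], [0, 0, 16]].
The requested entry is 9.

9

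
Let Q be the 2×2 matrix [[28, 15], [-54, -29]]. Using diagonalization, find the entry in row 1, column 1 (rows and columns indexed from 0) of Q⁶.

631

Characteristic polynomial: r^2 + r - 2 = (r - 1)(r + 2), so the eigenvalues are -2, 1.
r=-2: eigenvector (1, -2).
r=1: eigenvector (5, -9).
P = [[1, 5], [-2, -9]], D = diag(-2, 1), P⁻¹ = [[-9, -5], [2, 1]].
Q⁶ = P·diag(64, 1)·P⁻¹ = [[-566, -315], [1134, 631]].
The requested entry is 631.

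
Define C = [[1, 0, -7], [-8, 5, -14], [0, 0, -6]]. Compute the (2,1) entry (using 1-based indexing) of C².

-48

Characteristic polynomial: r^3 - 31r + 30 = (r - 5)(r - 1)(r + 6), so the eigenvalues are -6, 1, 5.
r=1: eigenvector (1, 2, 0).
r=5: eigenvector (0, 1, 0).
r=-6: eigenvector (1, 2, 1).
P = [[1, 0, 1], [2, 1, 2], [0, 0, 1]], D = diag(1, 5, -6), P⁻¹ = [[1, 0, -1], [-2, 1, 0], [0, 0, 1]].
C² = P·diag(1, 25, 36)·P⁻¹ = [[1, 0, 35], [-48, 25, 70], [0, 0, 36]].
The requested entry is -48.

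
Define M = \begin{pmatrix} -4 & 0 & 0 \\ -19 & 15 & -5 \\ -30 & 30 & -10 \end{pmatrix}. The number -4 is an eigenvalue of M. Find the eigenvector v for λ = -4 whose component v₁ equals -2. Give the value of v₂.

M + 4I = [[0, 0, 0], [-19, 19, -5], [-30, 30, -6]].
Solving (M + 4I)v = 0 gives the eigenspace spanned by (-2, -2, 0).
With v₁ = -2, v = (-2, -2, 0), so v₂ = -2.

-2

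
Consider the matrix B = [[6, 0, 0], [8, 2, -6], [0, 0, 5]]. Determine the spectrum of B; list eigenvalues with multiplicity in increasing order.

Characteristic polynomial: p(μ) = μ^3 - 13μ^2 + 52μ - 60 = (μ - 6)(μ - 5)(μ - 2).
Roots (with multiplicity): 2, 5, 6.

2, 5, 6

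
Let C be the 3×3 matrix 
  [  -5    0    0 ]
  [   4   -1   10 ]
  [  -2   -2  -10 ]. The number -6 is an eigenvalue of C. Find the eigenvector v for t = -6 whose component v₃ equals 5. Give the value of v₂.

-10

C + 6I = [[1, 0, 0], [4, 5, 10], [-2, -2, -4]].
Solving (C + 6I)v = 0 gives the eigenspace spanned by (0, -10, 5).
With v₃ = 5, v = (0, -10, 5), so v₂ = -10.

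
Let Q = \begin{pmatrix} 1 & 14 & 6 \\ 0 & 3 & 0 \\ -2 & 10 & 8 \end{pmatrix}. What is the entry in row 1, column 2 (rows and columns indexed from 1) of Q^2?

Characteristic polynomial: r^3 - 12r^2 + 47r - 60 = (r - 5)(r - 4)(r - 3), so the eigenvalues are 3, 4, 5.
r=4: eigenvector (2, 0, 1).
r=3: eigenvector (-5, 1, -4).
r=5: eigenvector (-3, 0, -2).
P = [[2, -5, -3], [0, 1, 0], [1, -4, -2]], D = diag(4, 3, 5), P⁻¹ = [[2, -2, -3], [0, 1, 0], [1, -3, -2]].
Q² = P·diag(16, 9, 25)·P⁻¹ = [[-11, 116, 54], [0, 9, 0], [-18, 82, 52]].
The requested entry is 116.

116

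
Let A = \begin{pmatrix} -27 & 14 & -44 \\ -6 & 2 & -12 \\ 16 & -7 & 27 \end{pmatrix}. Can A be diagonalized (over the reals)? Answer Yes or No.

Yes

Characteristic polynomial: p(s) = s^3 - 2s^2 - 25s + 50 = (s - 5)(s - 2)(s + 5).
All 3 eigenvalues are distinct, so A is diagonalizable.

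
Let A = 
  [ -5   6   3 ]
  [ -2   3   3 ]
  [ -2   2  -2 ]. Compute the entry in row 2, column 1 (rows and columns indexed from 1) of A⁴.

-50

Characteristic polynomial: t^3 + 4t^2 + t - 6 = (t - 1)(t + 2)(t + 3), so the eigenvalues are -3, -2, 1.
t=-2: eigenvector (1, 1, -1).
t=-3: eigenvector (0, 1, -2).
t=1: eigenvector (1, 1, 0).
P = [[1, 0, 1], [1, 1, 1], [-1, -2, 0]], D = diag(-2, -3, 1), P⁻¹ = [[2, -2, -1], [-1, 1, 0], [-1, 2, 1]].
A⁴ = P·diag(16, 81, 1)·P⁻¹ = [[31, -30, -15], [-50, 51, -15], [130, -130, 16]].
The requested entry is -50.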